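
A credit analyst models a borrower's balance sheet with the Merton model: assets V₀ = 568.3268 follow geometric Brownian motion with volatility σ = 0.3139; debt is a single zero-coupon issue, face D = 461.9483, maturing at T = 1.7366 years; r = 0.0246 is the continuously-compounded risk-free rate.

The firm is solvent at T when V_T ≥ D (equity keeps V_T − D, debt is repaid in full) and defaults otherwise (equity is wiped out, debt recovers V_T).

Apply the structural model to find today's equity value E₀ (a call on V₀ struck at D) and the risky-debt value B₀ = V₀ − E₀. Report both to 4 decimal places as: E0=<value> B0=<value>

Apply the equity-as-call identities (strike 461.9483, horizon 1.7366 years):
d₁ = [ln(V₀/D) + (r + σ²/2)T] / (σ√T)
   = [ln(568.3268/461.9483) + (0.0246 + 0.5·0.3139²)·1.7366] / (0.3139·√1.7366)
   = [0.207244 + 0.128277] / 0.413658 = 0.811106
d₂ = d₁ − σ√T = 0.811106 − 0.413658 = 0.397448
N(d₁) = 0.791348,  N(d₂) = 0.654482,  e^(−rT) = 0.958179
E₀ = V₀·N(d₁) − D·e^(−rT)·N(d₂)
   = 568.3268·0.791348 − 461.9483·0.958179·0.654482 = 160.051357
B₀ = V₀ − E₀ = 568.3268 − 160.051357 = 408.275443

E0=160.0514 B0=408.2754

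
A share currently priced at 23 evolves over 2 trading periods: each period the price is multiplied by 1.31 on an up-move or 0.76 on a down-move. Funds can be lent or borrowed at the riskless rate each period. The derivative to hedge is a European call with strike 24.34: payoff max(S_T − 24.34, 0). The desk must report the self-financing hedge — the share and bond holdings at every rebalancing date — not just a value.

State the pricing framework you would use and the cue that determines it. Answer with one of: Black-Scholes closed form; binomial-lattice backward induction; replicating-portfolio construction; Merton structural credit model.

Key observation: what is demanded is not a single number but the (Δ, B) position at each node of the 1.31/0.76 tree starting at 23; constructing those positions is the replicating-portfolio method.

framework: replicating-portfolio construction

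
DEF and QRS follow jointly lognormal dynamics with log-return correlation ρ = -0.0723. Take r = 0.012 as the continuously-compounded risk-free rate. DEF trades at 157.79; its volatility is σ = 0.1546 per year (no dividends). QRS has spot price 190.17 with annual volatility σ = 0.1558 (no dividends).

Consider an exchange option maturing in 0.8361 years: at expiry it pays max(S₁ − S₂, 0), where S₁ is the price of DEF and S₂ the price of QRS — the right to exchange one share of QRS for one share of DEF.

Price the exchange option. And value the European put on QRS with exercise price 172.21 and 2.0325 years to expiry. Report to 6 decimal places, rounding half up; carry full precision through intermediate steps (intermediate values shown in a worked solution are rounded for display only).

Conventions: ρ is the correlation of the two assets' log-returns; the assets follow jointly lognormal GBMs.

σ_eff = √(σ₁² + σ₂² − 2ρσ₁σ₂) = √(0.1546² + 0.1558² − 2·-0.0723·0.1546·0.1558) = 0.227283
d₁ = (ln(S₁/S₂) + (q₂ − q₁ + σ_eff²/2)T) / (σ_eff√T) = (ln(157.79/190.17) + (0.0 − 0.0 + 0.025829)·0.8361) / 0.207825 = -0.794217
d₂ = d₁ − σ_eff√T = -0.794217 − 0.207825 = -1.002042
N(d₁) = 0.213534,  N(d₂) = 0.158162
V = S₁·e^{−q₁T}·N(d₁) − S₂·e^{−q₂T}·N(d₂) = 33.693598 − 30.077604 = 3.615994
[vanilla: QRS put K=172.21]
σ√T = 0.1558·√2.0325 = 0.222117
d₁ = (ln(S/K) + (r+σ²/2)T) / (σ√T) = (ln(190.17/172.21) + (0.012+0.1558²/2)·2.0325) / 0.222117 = (0.099204 + 0.049058) / 0.222117 = 0.667493
d₂ = d₁ − σ√T = 0.667493 − 0.222117 = 0.445375
e^{−rT} = 0.975905
N(−d₁) = 0.252229,  N(−d₂) = 0.328024
price = K·e^{−rT}·N(−d₂) − S·N(−d₁) = 55.127953 − 47.966328 = 7.161625

exchange price = 3.615994
price(QRS put K=172.21) = 7.161625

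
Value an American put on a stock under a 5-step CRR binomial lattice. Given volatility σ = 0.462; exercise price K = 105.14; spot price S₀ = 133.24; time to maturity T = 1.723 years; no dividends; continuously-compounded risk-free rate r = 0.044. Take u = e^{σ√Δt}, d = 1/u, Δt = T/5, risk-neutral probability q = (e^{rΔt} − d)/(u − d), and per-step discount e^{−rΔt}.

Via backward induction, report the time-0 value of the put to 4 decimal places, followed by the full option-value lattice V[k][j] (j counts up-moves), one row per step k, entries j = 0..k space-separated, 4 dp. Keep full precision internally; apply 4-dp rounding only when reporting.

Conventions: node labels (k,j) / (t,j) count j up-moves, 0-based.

price = 13.2272
tree:
13.2272
20.7248 4.8799
31.5493 8.7276 0.5328
46.0812 15.5669 1.0026 0.0000
60.1101 27.6817 1.8866 0.0000 0.0000
70.8065 46.0812 3.5499 0.0000 0.0000 0.0000

params: Δt=0.34460 u=1.31155 d=0.76246 q=0.46044 e^(-rΔt)=0.98495
t_5 payoffs: 70.8065 46.0812 3.5499 0.0000 0.0000 0.0000
k=4: node(4,0) S=45.0299 payoff=60.1101 vs cont=58.5279 → 60.1101 [stop]  node(4,1) S=77.4583 payoff=27.6817 vs cont=26.0996 → 27.6817 [stop]  node(4,2) S=133.2400 payoff=0.0000 vs cont=1.8866 → 1.8866 [wait]  node(4,3) S=229.1930 payoff=0.0000 vs cont=0.0000 → 0.0000 [wait]  node(4,4) S=394.2467 payoff=0.0000 vs cont=0.0000 → 0.0000 [wait]
k=3: node(3,0) S=59.0588 payoff=46.0812 vs cont=44.4991 → 46.0812 [stop]  node(3,1) S=101.5901 payoff=3.5499 vs cont=15.5669 → 15.5669 [wait]  node(3,2) S=174.7503 payoff=0.0000 vs cont=1.0026 → 1.0026 [wait]  node(3,3) S=300.5970 payoff=0.0000 vs cont=0.0000 → 0.0000 [wait]
k=2: node(2,0) S=77.4583 payoff=27.6817 vs cont=31.5493 → 31.5493 [wait]  node(2,1) S=133.2400 payoff=0.0000 vs cont=8.7276 → 8.7276 [wait]  node(2,2) S=229.1930 payoff=0.0000 vs cont=0.5328 → 0.5328 [wait]
k=1: node(1,0) S=101.5901 payoff=3.5499 vs cont=20.7248 → 20.7248 [wait]  node(1,1) S=174.7503 payoff=0.0000 vs cont=4.8799 → 4.8799 [wait]
k=0: node(0,0) S=133.2400 payoff=0.0000 vs cont=13.2272 → 13.2272 [wait]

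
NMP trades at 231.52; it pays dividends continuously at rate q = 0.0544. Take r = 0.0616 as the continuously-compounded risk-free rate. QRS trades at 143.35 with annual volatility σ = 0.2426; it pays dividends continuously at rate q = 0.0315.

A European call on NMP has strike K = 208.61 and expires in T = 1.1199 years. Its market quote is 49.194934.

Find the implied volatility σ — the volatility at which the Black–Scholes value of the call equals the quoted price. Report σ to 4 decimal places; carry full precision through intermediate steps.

At σ = 0.4227 the Black–Scholes value reproduces the quote:
σ√T = 0.4227·√1.1199 = 0.447324
d₁ = (ln(S/K) + (r−q+σ²/2)T) / (σ√T) = (ln(231.52/208.61) + (0.0616−0.0544+0.4227²/2)·1.1199) / 0.447324 = (0.104200 + 0.108113) / 0.447324 = 0.474628
d₂ = d₁ − σ√T = 0.474628 − 0.447324 = 0.027304
e^{−rT} = 0.933340
e^{−qT} = 0.940896
N(d₁) = 0.682474,  N(d₂) = 0.510891
V = S·e^{−qT}·N(d₁) − K·e^{−rT}·N(d₂) = 148.667564 − 99.472630 = 49.194934 (matching the quote); vega is positive throughout, so no other σ reproduces this price

sigma = 0.4227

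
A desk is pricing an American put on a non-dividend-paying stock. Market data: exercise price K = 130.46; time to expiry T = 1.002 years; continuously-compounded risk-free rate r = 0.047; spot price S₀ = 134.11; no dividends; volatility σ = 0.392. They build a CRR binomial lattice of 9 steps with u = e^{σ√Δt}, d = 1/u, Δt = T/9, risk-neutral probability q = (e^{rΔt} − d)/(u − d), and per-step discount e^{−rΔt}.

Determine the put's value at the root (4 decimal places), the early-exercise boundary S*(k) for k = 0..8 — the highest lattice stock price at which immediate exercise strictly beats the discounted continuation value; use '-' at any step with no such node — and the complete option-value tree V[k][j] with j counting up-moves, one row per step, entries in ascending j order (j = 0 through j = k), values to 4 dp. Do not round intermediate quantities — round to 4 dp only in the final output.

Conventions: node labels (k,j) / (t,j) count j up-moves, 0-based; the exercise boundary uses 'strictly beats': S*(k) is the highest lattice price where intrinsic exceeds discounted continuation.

price = 16.7062
boundary = - - - - 79.4773 90.5832 79.4773 90.5832 103.2410
tree:
16.7062
23.0966 10.1639
31.0489 14.9798 5.2073
40.4614 21.4819 8.3013 2.0086
50.9827 29.8292 12.9324 3.5191 0.4413
60.7270 39.8768 19.5809 6.0779 0.8653 0.0000
69.2765 50.9827 28.5993 10.3050 1.6967 0.0000 0.0000
76.7779 60.7270 39.8768 17.0439 3.3270 0.0000 0.0000 0.0000
83.3596 69.2765 50.9827 27.2190 6.5239 0.0000 0.0000 0.0000 0.0000
89.1343 76.7779 60.7270 39.8768 12.7925 0.0000 0.0000 0.0000 0.0000 0.0000

params: Δt=0.11133 u=1.13974 d=0.87740 q=0.48735 e^(-rΔt)=0.99478
t_9 payoffs: 89.1343 76.7779 60.7270 39.8768 12.7925 0.0000 0.0000 0.0000 0.0000 0.0000
t_8: node(8,0) S=47.1004 payoff=83.3596 vs cont=82.6787 → 83.3596 [stop]  node(8,1) S=61.1835 payoff=69.2765 vs cont=68.5957 → 69.2765 [stop]  node(8,2) S=79.4773 payoff=50.9827 vs cont=50.3018 → 50.9827 [stop]  node(8,3) S=103.2410 payoff=27.2190 vs cont=26.5382 → 27.2190 [stop]  node(8,4) S=134.1100 payoff=0.0000 vs cont=6.5239 → 6.5239 [wait]  node(8,5) S=174.2089 payoff=0.0000 vs cont=0.0000 → 0.0000 [wait]  node(8,6) S=226.2973 payoff=0.0000 vs cont=0.0000 → 0.0000 [wait]  node(8,7) S=293.9601 payoff=0.0000 vs cont=0.0000 → 0.0000 [wait]  node(8,8) S=381.8541 payoff=0.0000 vs cont=0.0000 → 0.0000 [wait]  ⇒ S*(8)=103.2410
t_7: node(7,0) S=53.6821 payoff=76.7779 vs cont=76.0970 → 76.7779 [stop]  node(7,1) S=69.7330 payoff=60.7270 vs cont=60.0461 → 60.7270 [stop]  node(7,2) S=90.5832 payoff=39.8768 vs cont=39.1959 → 39.8768 [stop]  node(7,3) S=117.6675 payoff=12.7925 vs cont=17.0439 → 17.0439 [wait]  node(7,4) S=152.8501 payoff=0.0000 vs cont=3.3270 → 3.3270 [wait]  node(7,5) S=198.5522 payoff=0.0000 vs cont=0.0000 → 0.0000 [wait]  node(7,6) S=257.9193 payoff=0.0000 vs cont=0.0000 → 0.0000 [wait]  node(7,7) S=335.0371 payoff=0.0000 vs cont=0.0000 → 0.0000 [wait]  ⇒ S*(7)=90.5832
t_6: node(6,0) S=61.1835 payoff=69.2765 vs cont=68.5957 → 69.2765 [stop]  node(6,1) S=79.4773 payoff=50.9827 vs cont=50.3018 → 50.9827 [stop]  node(6,2) S=103.2410 payoff=27.2190 vs cont=28.5993 → 28.5993 [wait]  node(6,3) S=134.1100 payoff=0.0000 vs cont=10.3050 → 10.3050 [wait]  node(6,4) S=174.2089 payoff=0.0000 vs cont=1.6967 → 1.6967 [wait]  node(6,5) S=226.2973 payoff=0.0000 vs cont=0.0000 → 0.0000 [wait]  node(6,6) S=293.9601 payoff=0.0000 vs cont=0.0000 → 0.0000 [wait]  ⇒ S*(6)=79.4773
t_5: node(5,0) S=69.7330 payoff=60.7270 vs cont=60.0461 → 60.7270 [stop]  node(5,1) S=90.5832 payoff=39.8768 vs cont=39.8651 → 39.8768 [stop]  node(5,2) S=117.6675 payoff=12.7925 vs cont=19.5809 → 19.5809 [wait]  node(5,3) S=152.8501 payoff=0.0000 vs cont=6.0779 → 6.0779 [wait]  node(5,4) S=198.5522 payoff=0.0000 vs cont=0.8653 → 0.8653 [wait]  node(5,5) S=257.9193 payoff=0.0000 vs cont=0.0000 → 0.0000 [wait]  ⇒ S*(5)=90.5832
t_4: node(4,0) S=79.4773 payoff=50.9827 vs cont=50.3018 → 50.9827 [stop]  node(4,1) S=103.2410 payoff=27.2190 vs cont=29.8292 → 29.8292 [wait]  node(4,2) S=134.1100 payoff=0.0000 vs cont=12.9324 → 12.9324 [wait]  node(4,3) S=174.2089 payoff=0.0000 vs cont=3.5191 → 3.5191 [wait]  node(4,4) S=226.2973 payoff=0.0000 vs cont=0.4413 → 0.4413 [wait]  ⇒ S*(4)=79.4773
t_3: node(3,0) S=90.5832 payoff=39.8768 vs cont=40.4614 → 40.4614 [wait]  node(3,1) S=117.6675 payoff=12.7925 vs cont=21.4819 → 21.4819 [wait]  node(3,2) S=152.8501 payoff=0.0000 vs cont=8.3013 → 8.3013 [wait]  node(3,3) S=198.5522 payoff=0.0000 vs cont=2.0086 → 2.0086 [wait]  ⇒ S*(3)=-
t_2: node(2,0) S=103.2410 payoff=27.2190 vs cont=31.0489 → 31.0489 [wait]  node(2,1) S=134.1100 payoff=0.0000 vs cont=14.9798 → 14.9798 [wait]  node(2,2) S=174.2089 payoff=0.0000 vs cont=5.2073 → 5.2073 [wait]  ⇒ S*(2)=-
t_1: node(1,0) S=117.6675 payoff=12.7925 vs cont=23.0966 → 23.0966 [wait]  node(1,1) S=152.8501 payoff=0.0000 vs cont=10.1639 → 10.1639 [wait]  ⇒ S*(1)=-
t_0: node(0,0) S=134.1100 payoff=0.0000 vs cont=16.7062 → 16.7062 [wait]  ⇒ S*(0)=-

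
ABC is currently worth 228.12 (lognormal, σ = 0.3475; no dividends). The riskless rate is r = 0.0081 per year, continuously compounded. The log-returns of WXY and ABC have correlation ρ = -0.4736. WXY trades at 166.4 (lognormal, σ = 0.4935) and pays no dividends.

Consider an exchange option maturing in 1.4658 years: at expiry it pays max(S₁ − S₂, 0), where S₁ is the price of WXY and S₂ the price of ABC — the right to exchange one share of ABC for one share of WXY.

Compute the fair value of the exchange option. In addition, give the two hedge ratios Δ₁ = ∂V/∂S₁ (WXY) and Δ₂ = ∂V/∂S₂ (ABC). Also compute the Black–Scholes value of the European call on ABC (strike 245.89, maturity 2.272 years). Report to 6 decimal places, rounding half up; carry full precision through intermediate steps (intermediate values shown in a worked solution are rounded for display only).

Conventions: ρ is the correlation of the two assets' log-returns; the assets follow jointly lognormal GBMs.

σ_eff = √(σ₁² + σ₂² − 2ρσ₁σ₂) = √(0.4935² + 0.3475² − 2·-0.4736·0.4935·0.3475) = 0.725765
d₁ = (ln(S₁/S₂) + (q₂ − q₁ + σ_eff²/2)T) / (σ_eff√T) = (ln(166.4/228.12) + (0.0 − 0.0 + 0.263368)·1.4658) / 0.878685 = 0.080310
d₂ = d₁ − σ_eff√T = 0.080310 − 0.878685 = -0.798376
N(d₁) = 0.532004,  N(d₂) = 0.212326
V = S₁·e^{−q₁T}·N(d₁) − S₂·e^{−q₂T}·N(d₂) = 88.525542 − 48.435847 = 40.089695
Δ₁ = e^{−q₁T}·N(d₁) = 0.532004;  Δ₂ = −e^{−q₂T}·N(d₂) = -0.212326
[vanilla: ABC call K=245.89]
σ√T = 0.3475·√2.272 = 0.523792
d₁ = (ln(S/K) + (r+σ²/2)T) / (σ√T) = (ln(228.12/245.89) + (0.0081+0.3475²/2)·2.272) / 0.523792 = (-0.075012 + 0.155582) / 0.523792 = 0.153820
d₂ = d₁ − σ√T = 0.153820 − 0.523792 = -0.369972
e^{−rT} = 0.981765
N(d₁) = 0.561124,  N(d₂) = 0.355702
price = S·N(d₁) − K·e^{−rT}·N(d₂) = 128.003666 − 85.868606 = 42.135060

exchange price = 40.089695
Δ1 = 0.532004
Δ2 = -0.212326
price(ABC call K=245.89) = 42.135060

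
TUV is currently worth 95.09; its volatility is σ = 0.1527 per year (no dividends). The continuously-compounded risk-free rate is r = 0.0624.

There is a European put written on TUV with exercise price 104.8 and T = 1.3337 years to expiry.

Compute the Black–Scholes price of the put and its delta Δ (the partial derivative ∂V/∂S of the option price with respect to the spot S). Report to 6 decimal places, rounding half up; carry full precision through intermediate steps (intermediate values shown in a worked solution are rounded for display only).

price = 7.420071
Δ = -0.496512

σ√T = 0.1527·√1.3337 = 0.176347
d₁ = (ln(S/K) + (r+σ²/2)T) / (σ√T) = (ln(95.09/104.8) + (0.0624+0.1527²/2)·1.3337) / 0.176347 = (-0.097230 + 0.098772) / 0.176347 = 0.008744
d₂ = d₁ − σ√T = 0.008744 − 0.176347 = -0.167603
e^{−rT} = 0.920146
N(−d₁) = 0.496512,  N(−d₂) = 0.566552
Put price V = K·e^{−rT}·N(−d₂) − S·N(−d₁) = 54.633352 − 47.213281 = 7.420071
Δ = −N(−d₁) = -0.496512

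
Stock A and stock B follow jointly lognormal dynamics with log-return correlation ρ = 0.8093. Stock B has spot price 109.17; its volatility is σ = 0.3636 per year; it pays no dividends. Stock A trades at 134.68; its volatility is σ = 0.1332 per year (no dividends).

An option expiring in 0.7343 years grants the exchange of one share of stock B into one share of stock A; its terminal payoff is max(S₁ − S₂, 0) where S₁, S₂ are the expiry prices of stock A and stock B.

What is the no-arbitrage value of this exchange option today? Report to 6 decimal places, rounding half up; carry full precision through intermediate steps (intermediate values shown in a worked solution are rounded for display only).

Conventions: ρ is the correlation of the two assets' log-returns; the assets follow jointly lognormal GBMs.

exchange price = 28.209020

σ_eff = √(σ₁² + σ₂² − 2ρσ₁σ₂) = √(0.1332² + 0.3636² − 2·0.8093·0.1332·0.3636) = 0.267499
d₁ = (ln(S₁/S₂) + (q₂ − q₁ + σ_eff²/2)T) / (σ_eff√T) = (ln(134.68/109.17) + (0.0 − 0.0 + 0.035778)·0.7343) / 0.229224 = 1.030727
d₂ = d₁ − σ_eff√T = 1.030727 − 0.229224 = 0.801503
N(d₁) = 0.848666,  N(d₂) = 0.788580
V = S₁·e^{−q₁T}·N(d₁) − S₂·e^{−q₂T}·N(d₂) = 114.298272 − 86.089252 = 28.209020
Key observation: r never enters — measured in units of stock B, the claim is a call on S₁/S₂ struck at 1, so only the dividend yields and σ_eff matter.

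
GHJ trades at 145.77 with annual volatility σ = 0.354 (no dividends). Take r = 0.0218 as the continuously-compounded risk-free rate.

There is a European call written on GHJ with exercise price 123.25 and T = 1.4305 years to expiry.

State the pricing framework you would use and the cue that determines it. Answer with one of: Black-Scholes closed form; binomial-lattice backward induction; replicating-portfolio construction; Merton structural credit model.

framework: Black-Scholes closed form

Key observation: a European-exercise option on GHJ struck at 123.25 — a GBM underlying with constant parameters — admits an analytic price: the data contain no early exercise, no discrete tree, no debt structure.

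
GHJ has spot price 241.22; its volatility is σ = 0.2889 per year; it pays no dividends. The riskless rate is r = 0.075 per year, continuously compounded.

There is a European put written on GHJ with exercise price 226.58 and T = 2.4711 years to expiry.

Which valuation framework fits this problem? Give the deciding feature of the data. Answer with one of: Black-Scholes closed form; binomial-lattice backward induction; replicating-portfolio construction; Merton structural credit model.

Key observation: a European claim on GHJ (strike 226.58) — a lognormal (GBM) underlying with constant rate and volatility — has an exact closed-form value; no lattice or capital structure is involved.

framework: Black-Scholes closed form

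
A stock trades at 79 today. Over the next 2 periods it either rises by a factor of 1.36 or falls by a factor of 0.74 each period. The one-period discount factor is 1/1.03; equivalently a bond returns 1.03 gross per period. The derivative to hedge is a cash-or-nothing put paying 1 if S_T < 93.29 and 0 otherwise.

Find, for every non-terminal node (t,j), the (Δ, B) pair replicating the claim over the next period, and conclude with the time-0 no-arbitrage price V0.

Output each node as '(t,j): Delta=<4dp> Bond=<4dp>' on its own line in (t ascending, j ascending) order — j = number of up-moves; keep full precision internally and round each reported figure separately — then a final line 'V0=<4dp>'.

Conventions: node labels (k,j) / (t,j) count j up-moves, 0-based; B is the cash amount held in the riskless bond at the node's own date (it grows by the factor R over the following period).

(0,0): Delta=-0.0093 Bond=1.4688
(1,0): Delta=0.0000 Bond=0.9709
(1,1): Delta=-0.0150 Bond=2.1297
V0=0.7364

Arbitrage-free pricing uses the up-move probability p* = (R−d)/(u−d) = 0.4677, discounting each step at R = 1.03.
Expiry values: V(2,0)=1.0000, V(2,1)=1.0000, V(2,2)=0.0000
(1,0): S=58.4600. Δ = (V_up−V_dn)/(S_up−S_dn) = (1.0000−1.0000)/(79.5056−43.2604) = 0.0000. V = [p*·1.0000 + (1−p*)·1.0000]/1.03 = 0.9709. B = V − Δ·S = 0.9709.
(1,1): S=107.4400. Δ = (V_up−V_dn)/(S_up−S_dn) = (0.0000−1.0000)/(146.1184−79.5056) = -0.0150. V = [p*·0.0000 + (1−p*)·1.0000]/1.03 = 0.5168. B = V − Δ·S = 2.1297.
(0,0): S=79.0000. Δ = (V_up−V_dn)/(S_up−S_dn) = (0.5168−0.9709)/(107.4400−58.4600) = -0.0093. V = [p*·0.5168 + (1−p*)·0.9709]/1.03 = 0.7364. B = V − Δ·S = 1.4688.
As a check, the time-0 holding Δ(0,0)·S0 + B(0,0) comes to 0.7364 — exactly V0.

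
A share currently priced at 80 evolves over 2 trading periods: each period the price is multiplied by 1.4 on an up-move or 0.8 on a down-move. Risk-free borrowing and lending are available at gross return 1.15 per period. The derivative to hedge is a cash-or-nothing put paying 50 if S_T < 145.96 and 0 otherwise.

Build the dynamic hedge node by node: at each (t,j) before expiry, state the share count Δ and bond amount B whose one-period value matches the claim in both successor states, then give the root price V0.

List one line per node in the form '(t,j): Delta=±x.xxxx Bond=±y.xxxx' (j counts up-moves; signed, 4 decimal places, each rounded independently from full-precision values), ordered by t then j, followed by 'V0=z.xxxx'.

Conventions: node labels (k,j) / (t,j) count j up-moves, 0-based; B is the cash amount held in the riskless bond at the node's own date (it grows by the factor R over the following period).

(0,0): Delta=-0.5284 Bond=67.2128
(1,0): Delta=0.0000 Bond=43.4783
(1,1): Delta=-0.7440 Bond=101.4493
V0=24.9422

The replicating-portfolio and risk-neutral prices coincide; use p* = (1.15−0.8)/(1.4−0.8) = 0.5833 for the latter.
Payoffs at expiry: V(2,0)=50.0000, V(2,1)=50.0000, V(2,2)=0.0000
(1,0): S=64.0000. Δ = (V_up−V_dn)/(S_up−S_dn) = (50.0000−50.0000)/(89.6000−51.2000) = 0.0000. V = [p*·50.0000 + (1−p*)·50.0000]/1.15 = 43.4783. B = V − Δ·S = 43.4783.
(1,1): S=112.0000. Δ = (V_up−V_dn)/(S_up−S_dn) = (0.0000−50.0000)/(156.8000−89.6000) = -0.7440. V = [p*·0.0000 + (1−p*)·50.0000]/1.15 = 18.1159. B = V − Δ·S = 101.4493.
(0,0): S=80.0000. Δ = (V_up−V_dn)/(S_up−S_dn) = (18.1159−43.4783)/(112.0000−64.0000) = -0.5284. V = [p*·18.1159 + (1−p*)·43.4783]/1.15 = 24.9422. B = V − Δ·S = 67.2128.
Check: Δ(0,0)·S0 + B(0,0) = 24.9422 = V0.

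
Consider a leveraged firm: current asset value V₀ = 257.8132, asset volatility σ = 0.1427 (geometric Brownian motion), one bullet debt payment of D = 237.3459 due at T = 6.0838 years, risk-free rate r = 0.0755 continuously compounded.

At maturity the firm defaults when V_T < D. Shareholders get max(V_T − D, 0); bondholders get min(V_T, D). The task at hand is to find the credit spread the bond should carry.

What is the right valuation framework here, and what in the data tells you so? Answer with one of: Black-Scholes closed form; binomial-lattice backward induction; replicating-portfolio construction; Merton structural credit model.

framework: Merton structural credit model

Key observation: a levered firm with one bullet debt due at 6.0838 years is the canonical structural-credit setup: equity is a call on the firm's assets struck at the face value.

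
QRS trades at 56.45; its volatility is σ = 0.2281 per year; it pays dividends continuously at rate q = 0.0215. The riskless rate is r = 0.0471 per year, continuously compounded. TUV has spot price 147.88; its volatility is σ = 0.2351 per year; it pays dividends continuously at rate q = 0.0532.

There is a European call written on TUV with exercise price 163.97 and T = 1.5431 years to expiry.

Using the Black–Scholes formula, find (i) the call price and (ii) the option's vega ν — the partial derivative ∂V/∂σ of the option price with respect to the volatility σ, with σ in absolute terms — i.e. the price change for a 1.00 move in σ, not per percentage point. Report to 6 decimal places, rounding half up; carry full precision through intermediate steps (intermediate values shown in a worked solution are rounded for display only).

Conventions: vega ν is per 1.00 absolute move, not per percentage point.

price = 9.855456
ν = 65.595019

σ√T = 0.2351·√1.5431 = 0.292045
d₁ = (ln(S/K) + (r−q+σ²/2)T) / (σ√T) = (ln(147.88/163.97) + (0.0471−0.0532+0.2351²/2)·1.5431) / 0.292045 = (-0.103282 + 0.033232) / 0.292045 = -0.239861
d₂ = d₁ − σ√T = -0.239861 − 0.292045 = -0.531906
e^{−rT} = 0.929898
e^{−qT} = 0.921186
N(d₁) = 0.405219,  N(d₂) = 0.297396
Call price V = S·e^{−qT}·N(d₁) − K·e^{−rT}·N(d₂) = 55.200984 − 45.345527 = 9.855456
φ(d₁) = (1/√(2π))·e^{−d₁²/2} = 0.387630
ν = S·e^{−qT}·φ(d₁)·√T = 65.595019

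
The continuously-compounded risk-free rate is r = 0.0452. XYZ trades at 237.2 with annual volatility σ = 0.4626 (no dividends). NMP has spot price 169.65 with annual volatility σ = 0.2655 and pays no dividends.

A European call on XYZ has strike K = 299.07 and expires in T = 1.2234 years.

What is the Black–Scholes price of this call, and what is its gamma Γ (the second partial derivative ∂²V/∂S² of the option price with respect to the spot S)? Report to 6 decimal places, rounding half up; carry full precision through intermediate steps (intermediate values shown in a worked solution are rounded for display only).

σ√T = 0.4626·√1.2234 = 0.511670
d₁ = (ln(S/K) + (r+σ²/2)T) / (σ√T) = (ln(237.2/299.07) + (0.0452+0.4626²/2)·1.2234) / 0.511670 = (-0.231774 + 0.186201) / 0.511670 = -0.089068
d₂ = d₁ − σ√T = -0.089068 − 0.511670 = -0.600738
e^{−rT} = 0.946203
N(d₁) = 0.464514,  N(d₂) = 0.274007
Call price V = S·N(d₁) − K·e^{−rT}·N(d₂) = 110.182732 − 77.538900 = 32.643832
φ(d₁) = (1/√(2π))·e^{−d₁²/2} = 0.397363
Γ = φ(d₁) / (S·σ·√T) = 0.003274

price = 32.643832
Γ = 0.003274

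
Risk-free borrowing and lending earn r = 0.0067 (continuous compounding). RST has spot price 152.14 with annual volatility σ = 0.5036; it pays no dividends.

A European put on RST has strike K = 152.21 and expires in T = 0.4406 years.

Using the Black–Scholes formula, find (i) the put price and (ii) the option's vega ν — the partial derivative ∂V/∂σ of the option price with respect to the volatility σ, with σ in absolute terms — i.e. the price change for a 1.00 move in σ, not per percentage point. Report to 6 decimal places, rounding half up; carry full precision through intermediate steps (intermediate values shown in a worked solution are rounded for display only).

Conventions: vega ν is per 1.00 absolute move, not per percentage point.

price = 19.981059
ν = 39.678606

σ√T = 0.5036·√0.4406 = 0.334278
d₁ = (ln(S/K) + (r+σ²/2)T) / (σ√T) = (ln(152.14/152.21) + (0.0067+0.5036²/2)·0.4406) / 0.334278 = (-0.000460 + 0.058823) / 0.334278 = 0.174594
d₂ = d₁ − σ√T = 0.174594 − 0.334278 = -0.159684
e^{−rT} = 0.997052
N(−d₁) = 0.430699,  N(−d₂) = 0.563435
Put price V = K·e^{−rT}·N(−d₂) − S·N(−d₁) = 85.507655 − 65.526596 = 19.981059
φ(d₁) = (1/√(2π))·e^{−d₁²/2} = 0.392908
ν = S·φ(d₁)·√T = 39.678606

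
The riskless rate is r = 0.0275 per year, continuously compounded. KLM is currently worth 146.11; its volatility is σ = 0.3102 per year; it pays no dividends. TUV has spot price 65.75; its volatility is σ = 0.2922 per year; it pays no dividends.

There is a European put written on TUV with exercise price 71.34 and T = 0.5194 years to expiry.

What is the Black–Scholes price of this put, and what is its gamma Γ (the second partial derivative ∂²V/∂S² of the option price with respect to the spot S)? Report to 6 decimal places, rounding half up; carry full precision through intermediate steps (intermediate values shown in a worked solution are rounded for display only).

price = 8.282513
Γ = 0.028158

σ√T = 0.2922·√0.5194 = 0.210587
d₁ = (ln(S/K) + (r+σ²/2)T) / (σ√T) = (ln(65.75/71.34) + (0.0275+0.2922²/2)·0.5194) / 0.210587 = (-0.081598 + 0.036457) / 0.210587 = -0.214356
d₂ = d₁ − σ√T = -0.214356 − 0.210587 = -0.424943
e^{−rT} = 0.985818
N(−d₁) = 0.584865,  N(−d₂) = 0.664561
Put price V = K·e^{−rT}·N(−d₂) − S·N(−d₁) = 46.737412 − 38.454899 = 8.282513
φ(d₁) = (1/√(2π))·e^{−d₁²/2} = 0.389881
Γ = φ(d₁) / (S·σ·√T) = 0.028158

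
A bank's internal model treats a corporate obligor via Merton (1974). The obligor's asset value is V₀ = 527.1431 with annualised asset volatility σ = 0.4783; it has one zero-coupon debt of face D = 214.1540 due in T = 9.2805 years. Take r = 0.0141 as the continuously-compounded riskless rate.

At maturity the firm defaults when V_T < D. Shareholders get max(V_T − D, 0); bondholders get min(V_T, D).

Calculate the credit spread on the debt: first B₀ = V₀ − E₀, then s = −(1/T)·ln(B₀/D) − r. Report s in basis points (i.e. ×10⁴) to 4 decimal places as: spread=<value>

spread=379.0812

Apply the equity-as-call identities (strike 214.1540, horizon 9.2805 years):
d₁ = [ln(V₀/D) + (r + σ²/2)T] / (σ√T)
   = [ln(527.1431/214.1540) + (0.0141 + 0.5·0.4783²)·9.2805] / (0.4783·√9.2805)
   = [0.900777 + 1.192409] / 1.457089 = 1.436553
d₂ = d₁ − σ√T = 1.436553 − 1.457089 = -0.020536
N(d₁) = 0.924578,  N(d₂) = 0.491808,  e^(−rT) = 0.877345
E₀ = V₀·N(d₁) − D·e^(−rT)·N(d₂)
   = 527.1431·0.924578 − 214.1540·0.877345·0.491808 = 394.980360
B₀ = V₀ − E₀ = 527.1431 − 394.980360 = 132.162740
spread = −(1/T)·ln(B₀/D) − r = −(1/9.2805)·ln(132.162740/214.1540) − 0.0141 = 0.03790812
in basis points: 0.03790812 × 10⁴ = 379.0812 bp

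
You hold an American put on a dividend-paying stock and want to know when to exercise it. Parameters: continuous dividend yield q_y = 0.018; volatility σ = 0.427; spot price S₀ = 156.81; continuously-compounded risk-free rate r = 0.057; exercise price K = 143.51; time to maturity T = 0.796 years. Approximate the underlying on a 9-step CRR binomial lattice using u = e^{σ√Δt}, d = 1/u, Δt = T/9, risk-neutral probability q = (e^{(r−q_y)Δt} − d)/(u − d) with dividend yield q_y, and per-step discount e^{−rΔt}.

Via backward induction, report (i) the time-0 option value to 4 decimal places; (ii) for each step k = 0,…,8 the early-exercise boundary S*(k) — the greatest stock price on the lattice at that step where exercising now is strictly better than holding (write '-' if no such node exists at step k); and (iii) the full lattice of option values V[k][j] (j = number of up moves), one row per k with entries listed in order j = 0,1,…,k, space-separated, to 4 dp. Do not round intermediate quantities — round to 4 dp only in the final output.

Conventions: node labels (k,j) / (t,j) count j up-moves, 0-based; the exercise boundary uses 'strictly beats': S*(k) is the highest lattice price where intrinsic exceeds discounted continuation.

params: Δt=0.08844 u=1.13540 d=0.88074 q=0.48186 e^(-rΔt)=0.99497
t_9 payoffs: 93.5041 79.0453 60.4059 36.3771 5.4005 0.0000 0.0000 0.0000 0.0000 0.0000
t_8: node(8,0) S=56.7769 payoff=86.7331 vs cont=86.1017 → 86.7331 [stop]  node(8,1) S=73.1935 payoff=70.3165 vs cont=69.7113 → 70.3165 [stop]  node(8,2) S=94.3567 payoff=49.1533 vs cont=48.5817 → 49.1533 [stop]  node(8,3) S=121.6391 payoff=21.8709 vs cont=21.3427 → 21.8709 [stop]  node(8,4) S=156.8100 payoff=0.0000 vs cont=2.7841 → 2.7841 [wait]  node(8,5) S=202.1502 payoff=0.0000 vs cont=0.0000 → 0.0000 [wait]  node(8,6) S=260.6002 payoff=0.0000 vs cont=0.0000 → 0.0000 [wait]  node(8,7) S=335.9505 payoff=0.0000 vs cont=0.0000 → 0.0000 [wait]  node(8,8) S=433.0876 payoff=0.0000 vs cont=0.0000 → 0.0000 [wait]  ⇒ S*(8)=121.6391
t_7: node(7,0) S=64.4647 payoff=79.0453 vs cont=78.4262 → 79.0453 [stop]  node(7,1) S=83.1041 payoff=60.4059 vs cont=59.8164 → 60.4059 [stop]  node(7,2) S=107.1329 payoff=36.3771 vs cont=35.8258 → 36.3771 [stop]  node(7,3) S=138.1095 payoff=5.4005 vs cont=12.6099 → 12.6099 [wait]  node(7,4) S=178.0426 payoff=0.0000 vs cont=1.4353 → 1.4353 [wait]  node(7,5) S=229.5221 payoff=0.0000 vs cont=0.0000 → 0.0000 [wait]  node(7,6) S=295.8864 payoff=0.0000 vs cont=0.0000 → 0.0000 [wait]  node(7,7) S=381.4393 payoff=0.0000 vs cont=0.0000 → 0.0000 [wait]  ⇒ S*(7)=107.1329
t_6: node(6,0) S=73.1935 payoff=70.3165 vs cont=69.7113 → 70.3165 [stop]  node(6,1) S=94.3567 payoff=49.1533 vs cont=48.5817 → 49.1533 [stop]  node(6,2) S=121.6391 payoff=21.8709 vs cont=24.7992 → 24.7992 [wait]  node(6,3) S=156.8100 payoff=0.0000 vs cont=7.1890 → 7.1890 [wait]  node(6,4) S=202.1502 payoff=0.0000 vs cont=0.7399 → 0.7399 [wait]  node(6,5) S=260.6002 payoff=0.0000 vs cont=0.0000 → 0.0000 [wait]  node(6,6) S=335.9505 payoff=0.0000 vs cont=0.0000 → 0.0000 [wait]  ⇒ S*(6)=94.3567
t_5: node(5,0) S=83.1041 payoff=60.4059 vs cont=59.8164 → 60.4059 [stop]  node(5,1) S=107.1329 payoff=36.3771 vs cont=37.2298 → 37.2298 [wait]  node(5,2) S=138.1095 payoff=5.4005 vs cont=16.2314 → 16.2314 [wait]  node(5,3) S=178.0426 payoff=0.0000 vs cont=4.0609 → 4.0609 [wait]  node(5,4) S=229.5221 payoff=0.0000 vs cont=0.3815 → 0.3815 [wait]  node(5,5) S=295.8864 payoff=0.0000 vs cont=0.0000 → 0.0000 [wait]  ⇒ S*(5)=83.1041
t_4: node(4,0) S=94.3567 payoff=49.1533 vs cont=48.9906 → 49.1533 [stop]  node(4,1) S=121.6391 payoff=21.8709 vs cont=26.9751 → 26.9751 [wait]  node(4,2) S=156.8100 payoff=0.0000 vs cont=10.3148 → 10.3148 [wait]  node(4,3) S=202.1502 payoff=0.0000 vs cont=2.2764 → 2.2764 [wait]  node(4,4) S=260.6002 payoff=0.0000 vs cont=0.1967 → 0.1967 [wait]  ⇒ S*(4)=94.3567
t_3: node(3,0) S=107.1329 payoff=36.3771 vs cont=38.2730 → 38.2730 [wait]  node(3,1) S=138.1095 payoff=5.4005 vs cont=18.8518 → 18.8518 [wait]  node(3,2) S=178.0426 payoff=0.0000 vs cont=6.4090 → 6.4090 [wait]  node(3,3) S=229.5221 payoff=0.0000 vs cont=1.2678 → 1.2678 [wait]  ⇒ S*(3)=-
t_2: node(2,0) S=121.6391 payoff=21.8709 vs cont=28.7692 → 28.7692 [wait]  node(2,1) S=156.8100 payoff=0.0000 vs cont=12.7914 → 12.7914 [wait]  node(2,2) S=202.1502 payoff=0.0000 vs cont=3.9119 → 3.9119 [wait]  ⇒ S*(2)=-
t_1: node(1,0) S=138.1095 payoff=5.4005 vs cont=20.9641 → 20.9641 [wait]  node(1,1) S=178.0426 payoff=0.0000 vs cont=8.4699 → 8.4699 [wait]  ⇒ S*(1)=-
t_0: node(0,0) S=156.8100 payoff=0.0000 vs cont=14.8685 → 14.8685 [wait]  ⇒ S*(0)=-

price = 14.8685
boundary = - - - - 94.3567 83.1041 94.3567 107.1329 121.6391
tree:
14.8685
20.9641 8.4699
28.7692 12.7914 3.9119
38.2730 18.8518 6.4090 1.2678
49.1533 26.9751 10.3148 2.2764 0.1967
60.4059 37.2298 16.2314 4.0609 0.3815 0.0000
70.3165 49.1533 24.7992 7.1890 0.7399 0.0000 0.0000
79.0453 60.4059 36.3771 12.6099 1.4353 0.0000 0.0000 0.0000
86.7331 70.3165 49.1533 21.8709 2.7841 0.0000 0.0000 0.0000 0.0000
93.5041 79.0453 60.4059 36.3771 5.4005 0.0000 0.0000 0.0000 0.0000 0.0000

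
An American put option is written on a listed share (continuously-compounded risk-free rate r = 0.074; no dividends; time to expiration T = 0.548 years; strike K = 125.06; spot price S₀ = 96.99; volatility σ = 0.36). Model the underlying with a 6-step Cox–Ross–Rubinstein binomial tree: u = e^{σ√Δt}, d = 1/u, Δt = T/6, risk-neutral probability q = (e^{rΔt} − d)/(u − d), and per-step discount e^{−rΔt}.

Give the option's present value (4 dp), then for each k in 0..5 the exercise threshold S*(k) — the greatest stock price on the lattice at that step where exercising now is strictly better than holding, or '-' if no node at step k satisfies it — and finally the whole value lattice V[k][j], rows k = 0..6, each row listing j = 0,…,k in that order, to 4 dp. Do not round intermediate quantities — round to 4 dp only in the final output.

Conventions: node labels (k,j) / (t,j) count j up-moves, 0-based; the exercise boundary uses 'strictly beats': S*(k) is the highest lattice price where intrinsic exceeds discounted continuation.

price = 28.6234
boundary = - 86.9915 96.9900 86.9915 96.9900 108.1376
tree:
28.6234
38.0685 19.7109
47.0362 28.0700 11.7476
55.0795 38.0685 18.5591 5.2005
62.2936 47.0362 28.0700 9.4463 1.0909
68.7641 55.0795 38.0685 16.9224 2.2140 0.0000
74.5675 62.2936 47.0362 28.0700 4.4934 0.0000 0.0000

params: Δt=0.09133 u=1.11494 d=0.89691 q=0.50393 e^(-rΔt)=0.99326
t_6 payoffs: 74.5675 62.2936 47.0362 28.0700 4.4934 0.0000 0.0000
t_5: node(5,0) S=56.2959 payoff=68.7641 vs cont=67.9217 → 68.7641 [stop]  node(5,1) S=69.9805 payoff=55.0795 vs cont=54.2371 → 55.0795 [stop]  node(5,2) S=86.9915 payoff=38.0685 vs cont=37.2261 → 38.0685 [stop]  node(5,3) S=108.1376 payoff=16.9224 vs cont=16.0800 → 16.9224 [stop]  node(5,4) S=134.4240 payoff=0.0000 vs cont=2.2140 → 2.2140 [wait]  node(5,5) S=167.1001 payoff=0.0000 vs cont=0.0000 → 0.0000 [wait]  ⇒ S*(5)=108.1376
t_4: node(4,0) S=62.7664 payoff=62.2936 vs cont=61.4512 → 62.2936 [stop]  node(4,1) S=78.0238 payoff=47.0362 vs cont=46.1938 → 47.0362 [stop]  node(4,2) S=96.9900 payoff=28.0700 vs cont=27.2276 → 28.0700 [stop]  node(4,3) S=120.5666 payoff=4.4934 vs cont=9.4463 → 9.4463 [wait]  node(4,4) S=149.8742 payoff=0.0000 vs cont=1.0909 → 1.0909 [wait]  ⇒ S*(4)=96.9900
t_3: node(3,0) S=69.9805 payoff=55.0795 vs cont=54.2371 → 55.0795 [stop]  node(3,1) S=86.9915 payoff=38.0685 vs cont=37.2261 → 38.0685 [stop]  node(3,2) S=108.1376 payoff=16.9224 vs cont=18.5591 → 18.5591 [wait]  node(3,3) S=134.4240 payoff=0.0000 vs cont=5.2005 → 5.2005 [wait]  ⇒ S*(3)=86.9915
t_2: node(2,0) S=78.0238 payoff=47.0362 vs cont=46.1938 → 47.0362 [stop]  node(2,1) S=96.9900 payoff=28.0700 vs cont=28.0468 → 28.0700 [stop]  node(2,2) S=120.5666 payoff=4.4934 vs cont=11.7476 → 11.7476 [wait]  ⇒ S*(2)=96.9900
t_1: node(1,0) S=86.9915 payoff=38.0685 vs cont=37.2261 → 38.0685 [stop]  node(1,1) S=108.1376 payoff=16.9224 vs cont=19.7109 → 19.7109 [wait]  ⇒ S*(1)=86.9915
t_0: node(0,0) S=96.9900 payoff=28.0700 vs cont=28.6234 → 28.6234 [wait]  ⇒ S*(0)=-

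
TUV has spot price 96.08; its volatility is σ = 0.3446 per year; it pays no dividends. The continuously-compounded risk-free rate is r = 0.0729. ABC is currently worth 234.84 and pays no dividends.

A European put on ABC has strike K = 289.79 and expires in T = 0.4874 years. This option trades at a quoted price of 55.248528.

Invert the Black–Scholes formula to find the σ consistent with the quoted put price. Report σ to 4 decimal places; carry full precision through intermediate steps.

sigma = 0.3809

At σ = 0.3809 the Black–Scholes value reproduces the quote:
σ√T = 0.3809·√0.4874 = 0.265922
d₁ = (ln(S/K) + (r+σ²/2)T) / (σ√T) = (ln(234.84/289.79) + (0.0729+0.3809²/2)·0.4874) / 0.265922 = (-0.210252 + 0.070889) / 0.265922 = -0.524077
d₂ = d₁ − σ√T = -0.524077 − 0.265922 = -0.789999
e^{−rT} = 0.965092
N(−d₁) = 0.699888,  N(−d₂) = 0.785236
V = K·e^{−rT}·N(−d₂) − S·N(−d₁) = 219.610120 − 164.361592 = 55.248528 (matching the quote); vega is positive throughout, so no other σ reproduces this price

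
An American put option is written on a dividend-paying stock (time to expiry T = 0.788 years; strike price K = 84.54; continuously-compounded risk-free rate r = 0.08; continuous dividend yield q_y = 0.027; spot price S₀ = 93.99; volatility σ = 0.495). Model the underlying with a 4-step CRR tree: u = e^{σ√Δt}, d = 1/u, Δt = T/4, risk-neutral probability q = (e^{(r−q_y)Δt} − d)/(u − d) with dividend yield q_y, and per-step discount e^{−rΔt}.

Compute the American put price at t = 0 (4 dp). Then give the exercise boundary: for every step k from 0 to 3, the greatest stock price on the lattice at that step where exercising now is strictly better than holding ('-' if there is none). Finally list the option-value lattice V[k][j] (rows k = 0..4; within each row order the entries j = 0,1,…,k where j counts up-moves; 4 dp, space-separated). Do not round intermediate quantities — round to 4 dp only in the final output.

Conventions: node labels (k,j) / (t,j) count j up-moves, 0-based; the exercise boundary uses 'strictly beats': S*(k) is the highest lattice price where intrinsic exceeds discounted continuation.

Δt=0.19700  u=1.24571  d=0.80276  q=0.46899  discount=0.98436
step 4 (expiry): payoffs max(K−S,0) = 45.5084 23.9712 0.0000 0.0000 0.0000
step 3: (k=3,j=0): S=48.6220, K−S=35.9180, hold=34.8540 ⇒ V=35.9180 exercise | (k=3,j=1): S=75.4511, K−S=9.0889, hold=12.5299 ⇒ V=12.5299 continue | (k=3,j=2): S=117.0841, K−S=0.0000, hold=0.0000 ⇒ V=0.0000 continue | (k=3,j=3): S=181.6898, K−S=0.0000, hold=0.0000 ⇒ V=0.0000 continue  boundary S*=48.6220
step 2: (k=2,j=0): S=60.5688, K−S=23.9712, hold=24.5592 ⇒ V=24.5592 continue | (k=2,j=1): S=93.9900, K−S=0.0000, hold=6.5495 ⇒ V=6.5495 continue | (k=2,j=2): S=145.8526, K−S=0.0000, hold=0.0000 ⇒ V=0.0000 continue  boundary S*=-
step 1: (k=1,j=0): S=75.4511, K−S=9.0889, hold=15.8609 ⇒ V=15.8609 continue | (k=1,j=1): S=117.0841, K−S=0.0000, hold=3.4235 ⇒ V=3.4235 continue  boundary S*=-
step 0: (k=0,j=0): S=93.9900, K−S=0.0000, hold=9.8711 ⇒ V=9.8711 continue  boundary S*=-

price = 9.8711
boundary = - - - 48.6220
tree:
9.8711
15.8609 3.4235
24.5592 6.5495 0.0000
35.9180 12.5299 0.0000 0.0000
45.5084 23.9712 0.0000 0.0000 0.0000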